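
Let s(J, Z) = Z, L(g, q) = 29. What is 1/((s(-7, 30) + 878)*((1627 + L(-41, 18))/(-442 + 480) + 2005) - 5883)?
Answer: 19/35230307 ≈ 5.3931e-7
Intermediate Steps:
1/((s(-7, 30) + 878)*((1627 + L(-41, 18))/(-442 + 480) + 2005) - 5883) = 1/((30 + 878)*((1627 + 29)/(-442 + 480) + 2005) - 5883) = 1/(908*(1656/38 + 2005) - 5883) = 1/(908*(1656*(1/38) + 2005) - 5883) = 1/(908*(828/19 + 2005) - 5883) = 1/(908*(38923/19) - 5883) = 1/(35342084/19 - 5883) = 1/(35230307/19) = 19/35230307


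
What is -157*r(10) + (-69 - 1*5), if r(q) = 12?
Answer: -1958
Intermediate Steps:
-157*r(10) + (-69 - 1*5) = -157*12 + (-69 - 1*5) = -1884 + (-69 - 5) = -1884 - 74 = -1958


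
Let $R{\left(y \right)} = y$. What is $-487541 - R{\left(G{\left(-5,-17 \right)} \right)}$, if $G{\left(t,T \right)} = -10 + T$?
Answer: $-487514$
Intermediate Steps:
$-487541 - R{\left(G{\left(-5,-17 \right)} \right)} = -487541 - \left(-10 - 17\right) = -487541 - -27 = -487541 + 27 = -487514$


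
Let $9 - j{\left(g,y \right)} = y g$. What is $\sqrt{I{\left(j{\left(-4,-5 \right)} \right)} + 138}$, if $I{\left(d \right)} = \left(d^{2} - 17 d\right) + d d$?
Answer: $9 \sqrt{7} \approx 23.812$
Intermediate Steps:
$j{\left(g,y \right)} = 9 - g y$ ($j{\left(g,y \right)} = 9 - y g = 9 - g y$)
$I{\left(d \right)} = - 17 d + 2 d^{2}$ ($I{\left(d \right)} = \left(d^{2} - 17 d\right) + d^{2} = - 17 d + 2 d^{2}$)
$\sqrt{I{\left(j{\left(-4,-5 \right)} \right)} + 138} = \sqrt{\left(9 - \left(-4\right) \left(-5\right)\right) \left(-17 + 2 \left(9 - \left(-4\right) \left(-5\right)\right)\right) + 138} = \sqrt{\left(9 - 20\right) \left(-17 + 2 \left(9 - 20\right)\right) + 138} = \sqrt{- 11 \left(-17 + 2 \left(-11\right)\right) + 138} = \sqrt{- 11 \left(-17 - 22\right) + 138} = \sqrt{\left(-11\right) \left(-39\right) + 138} = \sqrt{429 + 138} = \sqrt{567} = 9 \sqrt{7}$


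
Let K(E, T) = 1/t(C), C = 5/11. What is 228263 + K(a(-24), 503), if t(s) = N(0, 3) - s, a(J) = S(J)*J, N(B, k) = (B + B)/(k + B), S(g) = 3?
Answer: 1141304/5 ≈ 2.2826e+5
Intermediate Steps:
N(B, k) = 2*B/(B + k) (N(B, k) = (2*B)/(B + k) = 2*B/(B + k))
C = 5/11 (C = 5*(1/11) = 5/11 ≈ 0.45455)
a(J) = 3*J
t(s) = -s (t(s) = 2*0/(0 + 3) - s = 2*0/3 - s = 2*0*(⅓) - s = 0 - s = -s)
K(E, T) = -11/5 (K(E, T) = 1/(-1*5/11) = 1/(-5/11) = -11/5)
228263 + K(a(-24), 503) = 228263 - 11/5 = 1141304/5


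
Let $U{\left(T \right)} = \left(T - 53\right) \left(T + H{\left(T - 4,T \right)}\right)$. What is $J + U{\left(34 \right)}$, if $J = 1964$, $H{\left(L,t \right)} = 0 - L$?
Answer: $1888$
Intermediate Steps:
$H{\left(L,t \right)} = - L$
$U{\left(T \right)} = -212 + 4 T$ ($U{\left(T \right)} = \left(T - 53\right) \left(T - \left(T - 4\right)\right) = \left(-53 + T\right) \left(T - \left(-4 + T\right)\right) = \left(-53 + T\right) 4 = -212 + 4 T$)
$J + U{\left(34 \right)} = 1964 + \left(-212 + 4 \cdot 34\right) = 1964 + \left(-212 + 136\right) = 1964 - 76 = 1888$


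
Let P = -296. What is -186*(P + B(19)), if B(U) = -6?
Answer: 56172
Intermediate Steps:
-186*(P + B(19)) = -186*(-296 - 6) = -186*(-302) = 56172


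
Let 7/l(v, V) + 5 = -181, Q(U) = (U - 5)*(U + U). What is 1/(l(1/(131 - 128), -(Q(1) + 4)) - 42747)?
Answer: -186/7950949 ≈ -2.3393e-5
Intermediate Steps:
Q(U) = 2*U*(-5 + U) (Q(U) = (-5 + U)*(2*U) = 2*U*(-5 + U))
l(v, V) = -7/186 (l(v, V) = 7/(-5 - 181) = 7/(-186) = 7*(-1/186) = -7/186)
1/(l(1/(131 - 128), -(Q(1) + 4)) - 42747) = 1/(-7/186 - 42747) = 1/(-7950949/186) = -186/7950949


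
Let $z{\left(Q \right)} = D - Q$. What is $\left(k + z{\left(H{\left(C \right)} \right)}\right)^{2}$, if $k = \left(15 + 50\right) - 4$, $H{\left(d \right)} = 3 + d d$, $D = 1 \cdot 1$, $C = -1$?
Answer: $3364$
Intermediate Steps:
$D = 1$
$H{\left(d \right)} = 3 + d^{2}$
$k = 61$ ($k = 65 - 4 = 61$)
$z{\left(Q \right)} = 1 - Q$
$\left(k + z{\left(H{\left(C \right)} \right)}\right)^{2} = \left(61 + \left(1 - \left(3 + \left(-1\right)^{2}\right)\right)\right)^{2} = \left(61 + \left(1 - \left(3 + 1\right)\right)\right)^{2} = \left(61 + \left(1 - 4\right)\right)^{2} = \left(61 - 3\right)^{2} = 58^{2} = 3364$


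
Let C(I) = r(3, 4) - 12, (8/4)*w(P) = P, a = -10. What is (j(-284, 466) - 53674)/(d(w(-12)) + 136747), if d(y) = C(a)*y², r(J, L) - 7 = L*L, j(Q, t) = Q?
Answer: -53958/137143 ≈ -0.39344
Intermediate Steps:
w(P) = P/2
r(J, L) = 7 + L² (r(J, L) = 7 + L*L = 7 + L²)
C(I) = 11 (C(I) = (7 + 4²) - 12 = (7 + 16) - 12 = 23 - 12 = 11)
d(y) = 11*y²
(j(-284, 466) - 53674)/(d(w(-12)) + 136747) = (-284 - 53674)/(11*((½)*(-12))² + 136747) = -53958/(11*(-6)² + 136747) = -53958/(11*36 + 136747) = -53958/(396 + 136747) = -53958/137143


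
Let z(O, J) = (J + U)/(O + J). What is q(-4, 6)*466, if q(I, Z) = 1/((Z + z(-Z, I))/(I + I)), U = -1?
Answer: -7456/13 ≈ -573.54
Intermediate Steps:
z(O, J) = (-1 + J)/(J + O) (z(O, J) = (J - 1)/(O + J) = (-1 + J)/(J + O))
q(I, Z) = 2*I/(Z + (-1 + I)/(I - Z)) (q(I, Z) = 1/((Z + (-1 + I)/(I - Z))/(I + I)) = 1/((Z + (-1 + I)/(I - Z))/((2*I))) = 1/((Z + (-1 + I)/(I - Z))*(1/(2*I))) = 1/((Z + (-1 + I)/(I - Z))/(2*I)) = 2*I/(Z + (-1 + I)/(I - Z)))
q(-4, 6)*466 = (2*(-4)*(-4 - 1*6)/(-1 - 4 + 6*(-4 - 1*6)))*466 = (2*(-4)*(-4 - 6)/(-1 - 4 + 6*(-4 - 6)))*466 = (2*(-4)*(-10)/(-1 - 4 + 6*(-10)))*466 = (2*(-4)*(-10)/(-1 - 4 - 60))*466 = (2*(-4)*(-10)/(-65))*466 = (2*(-4)*(-1/65)*(-10))*466 = -16/13*466 = -7456/13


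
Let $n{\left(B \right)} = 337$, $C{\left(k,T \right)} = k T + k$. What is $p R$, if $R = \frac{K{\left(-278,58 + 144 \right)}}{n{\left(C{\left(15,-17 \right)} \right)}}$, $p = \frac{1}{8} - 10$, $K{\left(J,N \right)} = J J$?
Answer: $- \frac{1526359}{674} \approx -2264.6$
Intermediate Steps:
$C{\left(k,T \right)} = k + T k$ ($C{\left(k,T \right)} = T k + k = k + T k$)
$K{\left(J,N \right)} = J^{2}$
$p = - \frac{79}{8}$ ($p = \frac{1}{8} - 10 = - \frac{79}{8} \approx -9.875$)
$R = \frac{77284}{337}$ ($R = \frac{\left(-278\right)^{2}}{337} = 77284 \cdot \frac{1}{337} = \frac{77284}{337} \approx 229.33$)
$p R = \left(- \frac{79}{8}\right) \frac{77284}{337} = - \frac{1526359}{674}$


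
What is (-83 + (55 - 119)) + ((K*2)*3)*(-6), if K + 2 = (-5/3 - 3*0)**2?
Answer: -175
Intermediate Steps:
K = 7/9 (K = -2 + (-5/3 - 3*0)**2 = -2 + (-5*1/3 + 0)**2 = -2 + (-5/3 + 0)**2 = -2 + (-5/3)**2 = -2 + 25/9 = 7/9 ≈ 0.77778)
(-83 + (55 - 119)) + ((K*2)*3)*(-6) = (-83 + (55 - 119)) + (((7/9)*2)*3)*(-6) = (-83 - 64) + ((14/9)*3)*(-6) = -147 + (14/3)*(-6) = -147 - 28 = -175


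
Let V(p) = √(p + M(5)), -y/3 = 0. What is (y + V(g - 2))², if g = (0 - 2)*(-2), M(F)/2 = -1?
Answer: 0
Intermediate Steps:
M(F) = -2 (M(F) = 2*(-1) = -2)
g = 4 (g = -2*(-2) = 4)
y = 0 (y = -3*0 = 0)
V(p) = √(-2 + p) (V(p) = √(p - 2) = √(-2 + p))
(y + V(g - 2))² = (0 + √(-2 + (4 - 2)))² = (0 + √(-2 + 2))² = (0 + √0)² = (0 + 0)² = 0² = 0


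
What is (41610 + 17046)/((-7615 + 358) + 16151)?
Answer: 29328/4447 ≈ 6.5950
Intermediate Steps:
(41610 + 17046)/((-7615 + 358) + 16151) = 58656/(-7257 + 16151) = 58656/8894 = 58656*(1/8894) = 29328/4447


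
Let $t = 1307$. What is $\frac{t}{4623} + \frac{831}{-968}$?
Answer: $- \frac{2576537}{4475064} \approx -0.57575$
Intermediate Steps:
$\frac{t}{4623} + \frac{831}{-968} = \frac{1307}{4623} + \frac{831}{-968} = 1307 \cdot \frac{1}{4623} + 831 \left(- \frac{1}{968}\right) = \frac{1307}{4623} - \frac{831}{968} = - \frac{2576537}{4475064}$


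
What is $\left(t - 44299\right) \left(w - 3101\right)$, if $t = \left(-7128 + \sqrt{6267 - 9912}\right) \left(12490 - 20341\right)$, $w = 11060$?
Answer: $445048409211 - 1687124943 i \sqrt{5} \approx 4.4505 \cdot 10^{11} - 3.7725 \cdot 10^{9} i$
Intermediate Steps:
$t = 55961928 - 211977 i \sqrt{5}$ ($t = \left(-7128 + \sqrt{-3645}\right) \left(-7851\right) = \left(-7128 + 27 i \sqrt{5}\right) \left(-7851\right) = 55961928 - 211977 i \sqrt{5} \approx 5.5962 \cdot 10^{7} - 4.74 \cdot 10^{5} i$)
$\left(t - 44299\right) \left(w - 3101\right) = \left(\left(55961928 - 211977 i \sqrt{5}\right) - 44299\right) \left(11060 - 3101\right) = \left(55917629 - 211977 i \sqrt{5}\right) 7959 = 445048409211 - 1687124943 i \sqrt{5}$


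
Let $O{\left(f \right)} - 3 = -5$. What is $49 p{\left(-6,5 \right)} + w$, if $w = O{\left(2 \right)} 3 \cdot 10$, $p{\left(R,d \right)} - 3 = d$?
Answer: $332$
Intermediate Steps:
$p{\left(R,d \right)} = 3 + d$
$O{\left(f \right)} = -2$ ($O{\left(f \right)} = 3 - 5 = -2$)
$w = -60$ ($w = - 2 \cdot 3 \cdot 10 = \left(-2\right) 30 = -60$)
$49 p{\left(-6,5 \right)} + w = 49 \left(3 + 5\right) - 60 = 49 \cdot 8 - 60 = 392 - 60 = 332$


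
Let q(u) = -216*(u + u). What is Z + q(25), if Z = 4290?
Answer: -6510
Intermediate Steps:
q(u) = -432*u
Z + q(25) = 4290 - 432*25 = 4290 - 10800 = -6510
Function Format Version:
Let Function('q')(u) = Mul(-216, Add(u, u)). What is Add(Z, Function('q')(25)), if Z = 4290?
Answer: -6510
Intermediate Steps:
Function('q')(u) = Mul(-432, u) (Function('q')(u) = Mul(-216, Mul(2, u)) = Mul(-432, u))
Add(Z, Function('q')(25)) = Add(4290, Mul(-432, 25)) = Add(4290, -10800) = -6510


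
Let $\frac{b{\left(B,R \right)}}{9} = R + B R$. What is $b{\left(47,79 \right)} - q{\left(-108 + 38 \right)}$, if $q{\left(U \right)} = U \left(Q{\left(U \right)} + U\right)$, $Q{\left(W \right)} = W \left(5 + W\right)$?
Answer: $347728$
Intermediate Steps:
$b{\left(B,R \right)} = 9 R + 9 B R$ ($b{\left(B,R \right)} = 9 \left(R + B R\right) = 9 R + 9 B R$)
$q{\left(U \right)} = U \left(U + U \left(5 + U\right)\right)$ ($q{\left(U \right)} = U \left(U \left(5 + U\right) + U\right) = U \left(U + U \left(5 + U\right)\right)$)
$b{\left(47,79 \right)} - q{\left(-108 + 38 \right)} = 9 \cdot 79 \left(1 + 47\right) - \left(-108 + 38\right)^{2} \left(6 + \left(-108 + 38\right)\right) = 9 \cdot 79 \cdot 48 - \left(-70\right)^{2} \left(6 - 70\right) = 34128 - 4900 \left(-64\right) = 34128 - -313600 = 34128 + 313600 = 347728$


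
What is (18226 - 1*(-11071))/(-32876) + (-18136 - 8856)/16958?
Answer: -692103759/278755604 ≈ -2.4828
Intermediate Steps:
(18226 - 1*(-11071))/(-32876) + (-18136 - 8856)/16958 = (18226 + 11071)*(-1/32876) - 26992*1/16958 = 29297*(-1/32876) - 13496/8479 = -29297/32876 - 13496/8479 = -692103759/278755604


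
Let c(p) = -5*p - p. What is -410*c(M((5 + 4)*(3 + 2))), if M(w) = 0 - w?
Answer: -110700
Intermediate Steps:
M(w) = -w
c(p) = -6*p
-410*c(M((5 + 4)*(3 + 2))) = -(-2460)*(-(5 + 4)*(3 + 2)) = -(-2460)*(-9*5) = -(-2460)*(-1*45) = -(-2460)*(-45) = -410*270 = -110700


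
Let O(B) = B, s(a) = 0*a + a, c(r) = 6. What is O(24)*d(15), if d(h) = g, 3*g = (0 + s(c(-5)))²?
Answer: 288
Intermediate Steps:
s(a) = a (s(a) = 0 + a = a)
g = 12 (g = (0 + 6)²/3 = (⅓)*6² = (⅓)*36 = 12)
d(h) = 12
O(24)*d(15) = 24*12 = 288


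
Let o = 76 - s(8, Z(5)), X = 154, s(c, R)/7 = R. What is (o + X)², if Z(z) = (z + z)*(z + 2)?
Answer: 67600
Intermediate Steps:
Z(z) = 2*z*(2 + z) (Z(z) = (2*z)*(2 + z) = 2*z*(2 + z))
s(c, R) = 7*R
o = -414 (o = 76 - 7*2*5*(2 + 5) = 76 - 7*2*5*7 = 76 - 7*70 = 76 - 1*490 = 76 - 490 = -414)
(o + X)² = (-414 + 154)² = (-260)² = 67600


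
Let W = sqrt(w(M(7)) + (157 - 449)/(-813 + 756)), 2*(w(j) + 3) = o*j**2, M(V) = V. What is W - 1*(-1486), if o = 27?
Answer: 1486 + sqrt(8624442)/114 ≈ 1511.8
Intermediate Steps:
w(j) = -3 + 27*j**2/2 (w(j) = -3 + (27*j**2)/2 = -3 + 27*j**2/2)
W = sqrt(8624442)/114 (W = sqrt((-3 + (27/2)*7**2) + (157 - 449)/(-813 + 756)) = sqrt((-3 + (27/2)*49) - 292/(-57)) = sqrt((-3 + 1323/2) - 292*(-1/57)) = sqrt(1317/2 + 292/57) = sqrt(75653/114) = sqrt(8624442)/114 ≈ 25.761)
W - 1*(-1486) = sqrt(8624442)/114 - 1*(-1486) = sqrt(8624442)/114 + 1486 = 1486 + sqrt(8624442)/114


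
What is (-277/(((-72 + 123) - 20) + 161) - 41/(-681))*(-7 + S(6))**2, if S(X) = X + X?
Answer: -502125/14528 ≈ -34.563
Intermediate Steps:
S(X) = 2*X
(-277/(((-72 + 123) - 20) + 161) - 41/(-681))*(-7 + S(6))**2 = (-277/(((-72 + 123) - 20) + 161) - 41/(-681))*(-7 + 2*6)**2 = (-277/((51 - 20) + 161) - 41*(-1/681))*(-7 + 12)**2 = (-277/(31 + 161) + 41/681)*5**2 = (-277/192 + 41/681)*25 = -20085/14528*25 = -502125/14528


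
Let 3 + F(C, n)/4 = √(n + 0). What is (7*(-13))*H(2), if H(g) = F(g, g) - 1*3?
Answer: 1365 - 364*√2 ≈ 850.23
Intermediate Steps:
F(C, n) = -12 + 4*√n (F(C, n) = -12 + 4*√(n + 0) = -12 + 4*√n)
H(g) = -15 + 4*√g (H(g) = (-12 + 4*√g) - 1*3 = (-12 + 4*√g) - 3 = -15 + 4*√g)
(7*(-13))*H(2) = (7*(-13))*(-15 + 4*√2) = -91*(-15 + 4*√2) = 1365 - 364*√2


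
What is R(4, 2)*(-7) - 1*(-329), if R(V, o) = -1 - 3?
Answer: 357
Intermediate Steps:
R(V, o) = -4
R(4, 2)*(-7) - 1*(-329) = -4*(-7) - 1*(-329) = 28 + 329 = 357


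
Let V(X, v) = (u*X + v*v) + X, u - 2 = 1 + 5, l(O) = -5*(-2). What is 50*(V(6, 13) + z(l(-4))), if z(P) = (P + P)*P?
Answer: 21150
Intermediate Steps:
l(O) = 10
u = 8 (u = 2 + (1 + 5) = 2 + 6 = 8)
z(P) = 2*P² (z(P) = (2*P)*P = 2*P²)
V(X, v) = v² + 9*X (V(X, v) = (8*X + v*v) + X = (8*X + v²) + X = (v² + 8*X) + X = v² + 9*X)
50*(V(6, 13) + z(l(-4))) = 50*((13² + 9*6) + 2*10²) = 50*((169 + 54) + 2*100) = 50*(223 + 200) = 50*423 = 21150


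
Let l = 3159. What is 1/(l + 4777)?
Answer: 1/7936 ≈ 0.00012601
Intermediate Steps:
1/(l + 4777) = 1/(3159 + 4777) = 1/7936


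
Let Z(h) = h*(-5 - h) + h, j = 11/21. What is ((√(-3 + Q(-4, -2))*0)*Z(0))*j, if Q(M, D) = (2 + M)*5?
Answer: 0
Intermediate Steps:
Q(M, D) = 10 + 5*M
j = 11/21 (j = 11*(1/21) = 11/21 ≈ 0.52381)
Z(h) = h + h*(-5 - h)
((√(-3 + Q(-4, -2))*0)*Z(0))*j = ((√(-3 + (10 + 5*(-4)))*0)*(-1*0*(4 + 0)))*(11/21) = ((√(-3 + (10 - 20))*0)*(-1*0*4))*(11/21) = ((√(-3 - 10)*0)*0)*(11/21) = ((√(-13)*0)*0)*(11/21) = (((I*√13)*0)*0)*(11/21) = (0*0)*(11/21) = 0*(11/21) = 0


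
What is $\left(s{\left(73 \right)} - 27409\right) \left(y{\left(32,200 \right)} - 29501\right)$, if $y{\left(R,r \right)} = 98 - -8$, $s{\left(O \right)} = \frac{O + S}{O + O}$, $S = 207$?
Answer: $\frac{58811076215}{73} \approx 8.0563 \cdot 10^{8}$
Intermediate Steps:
$s{\left(O \right)} = \frac{207 + O}{2 O}$ ($s{\left(O \right)} = \frac{O + 207}{O + O} = \frac{207 + O}{2 O}$)
$y{\left(R,r \right)} = 106$ ($y{\left(R,r \right)} = 98 + 8 = 106$)
$\left(s{\left(73 \right)} - 27409\right) \left(y{\left(32,200 \right)} - 29501\right) = \left(\frac{207 + 73}{2 \cdot 73} - 27409\right) \left(106 - 29501\right) = \left(\frac{1}{2} \cdot \frac{1}{73} \cdot 280 - 27409\right) \left(-29395\right) = \left(\frac{140}{73} - 27409\right) \left(-29395\right) = \left(- \frac{2000717}{73}\right) \left(-29395\right) = \frac{58811076215}{73}$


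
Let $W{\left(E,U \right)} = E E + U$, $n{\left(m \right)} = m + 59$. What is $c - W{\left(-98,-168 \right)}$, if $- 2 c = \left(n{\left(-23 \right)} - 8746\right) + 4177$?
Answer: $- \frac{14339}{2} \approx -7169.5$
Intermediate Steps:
$n{\left(m \right)} = 59 + m$
$c = \frac{4533}{2}$ ($c = - \frac{\left(\left(59 - 23\right) - 8746\right) + 4177}{2} = - \frac{\left(36 - 8746\right) + 4177}{2} = - \frac{-8710 + 4177}{2} = \left(- \frac{1}{2}\right) \left(-4533\right) = \frac{4533}{2} \approx 2266.5$)
$W{\left(E,U \right)} = U + E^{2}$ ($W{\left(E,U \right)} = E^{2} + U = U + E^{2}$)
$c - W{\left(-98,-168 \right)} = \frac{4533}{2} - \left(-168 + \left(-98\right)^{2}\right) = \frac{4533}{2} - \left(-168 + 9604\right) = \frac{4533}{2} - 9436 = - \frac{14339}{2}$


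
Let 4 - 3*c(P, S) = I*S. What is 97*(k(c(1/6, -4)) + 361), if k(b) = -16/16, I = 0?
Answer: 34920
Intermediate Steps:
c(P, S) = 4/3 (c(P, S) = 4/3 - 0*S = 4/3 - 1/3*0 = 4/3 + 0 = 4/3)
k(b) = -1 (k(b) = -16*1/16 = -1)
97*(k(c(1/6, -4)) + 361) = 97*(-1 + 361) = 97*360 = 34920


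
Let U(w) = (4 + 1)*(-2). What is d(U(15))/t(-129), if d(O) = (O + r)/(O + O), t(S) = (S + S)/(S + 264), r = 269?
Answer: 2331/344 ≈ 6.7762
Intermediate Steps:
U(w) = -10 (U(w) = 5*(-2) = -10)
t(S) = 2*S/(264 + S) (t(S) = (2*S)/(264 + S) = 2*S/(264 + S))
d(O) = (269 + O)/(2*O) (d(O) = (O + 269)/(O + O) = (269 + O)/((2*O)) = (269 + O)*(1/(2*O)) = (269 + O)/(2*O))
d(U(15))/t(-129) = ((1/2)*(269 - 10)/(-10))/((2*(-129)/(264 - 129))) = ((1/2)*(-1/10)*259)/((2*(-129)/135)) = -259/(20*(2*(-129)*(1/135))) = -259/(20*(-86/45)) = -259/20*(-45/86) = 2331/344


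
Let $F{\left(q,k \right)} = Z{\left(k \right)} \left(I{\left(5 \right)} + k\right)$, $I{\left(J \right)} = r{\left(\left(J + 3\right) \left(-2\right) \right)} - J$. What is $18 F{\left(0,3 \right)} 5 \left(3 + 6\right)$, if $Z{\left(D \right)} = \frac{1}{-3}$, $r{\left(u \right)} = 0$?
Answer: $540$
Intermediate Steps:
$Z{\left(D \right)} = - \frac{1}{3}$
$I{\left(J \right)} = - J$ ($I{\left(J \right)} = 0 - J = - J$)
$F{\left(q,k \right)} = \frac{5}{3} - \frac{k}{3}$ ($F{\left(q,k \right)} = - \frac{\left(-1\right) 5 + k}{3} = - \frac{-5 + k}{3} = \frac{5}{3} - \frac{k}{3}$)
$18 F{\left(0,3 \right)} 5 \left(3 + 6\right) = 18 \left(\frac{5}{3} - 1\right) 5 \left(3 + 6\right) = 18 \left(\frac{5}{3} - 1\right) 5 \cdot 9 = 18 \cdot \frac{2}{3} \cdot 45 = 12 \cdot 45 = 540$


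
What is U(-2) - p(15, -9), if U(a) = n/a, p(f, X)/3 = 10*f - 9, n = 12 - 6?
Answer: -426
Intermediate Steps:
n = 6
p(f, X) = -27 + 30*f (p(f, X) = 3*(10*f - 9) = 3*(-9 + 10*f) = -27 + 30*f)
U(a) = 6/a
U(-2) - p(15, -9) = 6/(-2) - (-27 + 30*15) = 6*(-½) - (-27 + 450) = -3 - 1*423 = -3 - 423 = -426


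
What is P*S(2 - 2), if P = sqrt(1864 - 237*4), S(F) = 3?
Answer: 6*sqrt(229) ≈ 90.797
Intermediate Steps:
P = 2*sqrt(229) (P = sqrt(1864 - 948) = sqrt(916) = 2*sqrt(229) ≈ 30.266)
P*S(2 - 2) = (2*sqrt(229))*3 = 6*sqrt(229)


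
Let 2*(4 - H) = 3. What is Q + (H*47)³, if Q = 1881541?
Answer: 28030203/8 ≈ 3.5038e+6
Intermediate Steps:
H = 5/2 (H = 4 - ½*3 = 4 - 3/2 = 5/2 ≈ 2.5000)
Q + (H*47)³ = 1881541 + ((5/2)*47)³ = 1881541 + (235/2)³ = 1881541 + 12977875/8 = 28030203/8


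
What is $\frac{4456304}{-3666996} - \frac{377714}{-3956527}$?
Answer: $- \frac{4061602842266}{3627142170723} \approx -1.1198$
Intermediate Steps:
$\frac{4456304}{-3666996} - \frac{377714}{-3956527} = 4456304 \left(- \frac{1}{3666996}\right) - - \frac{377714}{3956527} = - \frac{1114076}{916749} + \frac{377714}{3956527} = - \frac{4061602842266}{3627142170723}$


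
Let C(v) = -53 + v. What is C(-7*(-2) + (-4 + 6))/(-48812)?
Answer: 37/48812 ≈ 0.00075801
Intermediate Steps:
C(-7*(-2) + (-4 + 6))/(-48812) = (-53 + (-7*(-2) + (-4 + 6)))/(-48812) = (-53 + (14 + 2))*(-1/48812) = (-53 + 16)*(-1/48812) = -37*(-1/48812) = 37/48812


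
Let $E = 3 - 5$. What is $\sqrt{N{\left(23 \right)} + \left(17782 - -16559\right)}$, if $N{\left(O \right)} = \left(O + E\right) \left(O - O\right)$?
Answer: $\sqrt{34341} \approx 185.31$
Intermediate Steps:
$E = -2$
$N{\left(O \right)} = 0$ ($N{\left(O \right)} = \left(O - 2\right) \left(O - O\right) = \left(-2 + O\right) 0 = 0$)
$\sqrt{N{\left(23 \right)} + \left(17782 - -16559\right)} = \sqrt{0 + \left(17782 - -16559\right)} = \sqrt{0 + \left(17782 + 16559\right)} = \sqrt{0 + 34341} = \sqrt{34341}$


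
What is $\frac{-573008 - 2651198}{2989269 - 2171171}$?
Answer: $- \frac{1612103}{409049} \approx -3.9411$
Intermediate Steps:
$\frac{-573008 - 2651198}{2989269 - 2171171} = - \frac{3224206}{818098} = \left(-3224206\right) \frac{1}{818098} = - \frac{1612103}{409049}$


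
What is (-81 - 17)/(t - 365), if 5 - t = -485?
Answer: -98/125 ≈ -0.78400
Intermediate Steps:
t = 490 (t = 5 - 1*(-485) = 5 + 485 = 490)
(-81 - 17)/(t - 365) = (-81 - 17)/(490 - 365) = -98/125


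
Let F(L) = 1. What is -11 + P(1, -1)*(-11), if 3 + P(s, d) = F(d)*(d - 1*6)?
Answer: 99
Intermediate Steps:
P(s, d) = -9 + d (P(s, d) = -3 + 1*(d - 1*6) = -3 + 1*(d - 6) = -3 + 1*(-6 + d) = -3 + (-6 + d) = -9 + d)
-11 + P(1, -1)*(-11) = -11 + (-9 - 1)*(-11) = -11 - 10*(-11) = -11 + 110 = 99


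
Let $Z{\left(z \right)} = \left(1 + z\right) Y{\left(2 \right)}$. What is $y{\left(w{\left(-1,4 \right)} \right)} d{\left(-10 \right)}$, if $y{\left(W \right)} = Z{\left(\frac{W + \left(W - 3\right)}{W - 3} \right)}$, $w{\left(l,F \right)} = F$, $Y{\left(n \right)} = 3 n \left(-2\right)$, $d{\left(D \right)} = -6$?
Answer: $432$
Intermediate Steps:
$Y{\left(n \right)} = - 6 n$
$Z{\left(z \right)} = -12 - 12 z$ ($Z{\left(z \right)} = \left(1 + z\right) \left(\left(-6\right) 2\right) = \left(1 + z\right) \left(-12\right) = -12 - 12 z$)
$y{\left(W \right)} = -12 - \frac{12 \left(-3 + 2 W\right)}{-3 + W}$ ($y{\left(W \right)} = -12 - 12 \frac{W + \left(W - 3\right)}{W - 3} = -12 - 12 \frac{W + \left(-3 + W\right)}{-3 + W} = -12 - 12 \frac{-3 + 2 W}{-3 + W} = -12 - \frac{12 \left(-3 + 2 W\right)}{-3 + W}$)
$y{\left(w{\left(-1,4 \right)} \right)} d{\left(-10 \right)} = \frac{36 \left(2 - 4\right)}{-3 + 4} \left(-6\right) = \frac{36 \left(2 - 4\right)}{1} \left(-6\right) = 36 \cdot 1 \left(-2\right) \left(-6\right) = \left(-72\right) \left(-6\right) = 432$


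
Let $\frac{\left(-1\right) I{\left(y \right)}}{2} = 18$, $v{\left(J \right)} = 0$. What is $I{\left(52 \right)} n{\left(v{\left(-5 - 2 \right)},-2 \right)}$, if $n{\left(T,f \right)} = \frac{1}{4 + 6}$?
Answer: $- \frac{18}{5} \approx -3.6$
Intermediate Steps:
$n{\left(T,f \right)} = \frac{1}{10}$
$I{\left(y \right)} = -36$ ($I{\left(y \right)} = \left(-2\right) 18 = -36$)
$I{\left(52 \right)} n{\left(v{\left(-5 - 2 \right)},-2 \right)} = \left(-36\right) \frac{1}{10} = - \frac{18}{5}$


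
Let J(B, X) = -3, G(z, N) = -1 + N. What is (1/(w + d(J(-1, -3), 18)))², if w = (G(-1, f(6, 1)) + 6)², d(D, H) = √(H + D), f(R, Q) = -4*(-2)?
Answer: (169 + √15)⁻² ≈ 3.3462e-5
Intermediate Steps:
f(R, Q) = 8
d(D, H) = √(D + H)
w = 169 (w = ((-1 + 8) + 6)² = (7 + 6)² = 13² = 169)
(1/(w + d(J(-1, -3), 18)))² = (1/(169 + √(-3 + 18)))² = (1/(169 + √15))² = (169 + √15)⁻²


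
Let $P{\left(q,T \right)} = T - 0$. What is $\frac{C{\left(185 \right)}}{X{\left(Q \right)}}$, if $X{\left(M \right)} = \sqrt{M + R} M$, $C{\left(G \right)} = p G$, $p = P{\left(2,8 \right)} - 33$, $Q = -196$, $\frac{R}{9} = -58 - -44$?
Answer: $- \frac{4625 i \sqrt{322}}{63112} \approx - 1.315 i$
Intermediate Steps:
$P{\left(q,T \right)} = T$ ($P{\left(q,T \right)} = T + 0 = T$)
$R = -126$ ($R = 9 \left(-58 - -44\right) = 9 \left(-58 + 44\right) = 9 \left(-14\right) = -126$)
$p = -25$ ($p = 8 - 33 = -25$)
$C{\left(G \right)} = - 25 G$
$X{\left(M \right)} = M \sqrt{-126 + M}$ ($X{\left(M \right)} = \sqrt{M - 126} M = \sqrt{-126 + M} M = M \sqrt{-126 + M}$)
$\frac{C{\left(185 \right)}}{X{\left(Q \right)}} = \frac{\left(-25\right) 185}{\left(-196\right) \sqrt{-126 - 196}} = - \frac{4625}{\left(-196\right) \sqrt{-322}} = - \frac{4625}{\left(-196\right) i \sqrt{322}} = - 4625 \frac{i \sqrt{322}}{63112} = - \frac{4625 i \sqrt{322}}{63112}$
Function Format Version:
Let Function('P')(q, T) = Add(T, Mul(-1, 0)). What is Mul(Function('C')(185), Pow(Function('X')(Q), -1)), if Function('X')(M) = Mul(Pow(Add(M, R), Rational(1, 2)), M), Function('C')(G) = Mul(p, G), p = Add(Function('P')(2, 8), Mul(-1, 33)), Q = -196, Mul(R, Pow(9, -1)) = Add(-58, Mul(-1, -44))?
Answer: Mul(Rational(-4625, 63112), I, Pow(322, Rational(1, 2))) ≈ Mul(-1.3150, I)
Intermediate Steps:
Function('P')(q, T) = T (Function('P')(q, T) = Add(T, 0) = T)
R = -126 (R = Mul(9, Add(-58, Mul(-1, -44))) = Mul(9, Add(-58, 44)) = Mul(9, -14) = -126)
p = -25 (p = Add(8, Mul(-1, 33)) = Add(8, -33) = -25)
Function('C')(G) = Mul(-25, G)
Function('X')(M) = Mul(M, Pow(Add(-126, M), Rational(1, 2))) (Function('X')(M) = Mul(Pow(Add(M, -126), Rational(1, 2)), M) = Mul(Pow(Add(-126, M), Rational(1, 2)), M) = Mul(M, Pow(Add(-126, M), Rational(1, 2))))
Mul(Function('C')(185), Pow(Function('X')(Q), -1)) = Mul(Mul(-25, 185), Pow(Mul(-196, Pow(Add(-126, -196), Rational(1, 2))), -1)) = Mul(-4625, Pow(Mul(-196, Pow(-322, Rational(1, 2))), -1)) = Mul(-4625, Pow(Mul(-196, Mul(I, Pow(322, Rational(1, 2)))), -1)) = Mul(-4625, Pow(Mul(-196, I, Pow(322, Rational(1, 2))), -1)) = Mul(-4625, Mul(Rational(1, 63112), I, Pow(322, Rational(1, 2)))) = Mul(Rational(-4625, 63112), I, Pow(322, Rational(1, 2)))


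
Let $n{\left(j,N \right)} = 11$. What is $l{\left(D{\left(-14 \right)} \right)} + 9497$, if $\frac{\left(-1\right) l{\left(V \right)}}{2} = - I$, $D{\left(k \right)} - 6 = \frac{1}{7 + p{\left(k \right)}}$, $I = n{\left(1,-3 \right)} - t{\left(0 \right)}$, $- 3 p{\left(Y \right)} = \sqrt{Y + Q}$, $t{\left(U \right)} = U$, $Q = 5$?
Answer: $9519$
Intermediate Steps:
$p{\left(Y \right)} = - \frac{\sqrt{5 + Y}}{3}$ ($p{\left(Y \right)} = - \frac{\sqrt{Y + 5}}{3} = - \frac{\sqrt{5 + Y}}{3}$)
$I = 11$ ($I = 11 - 0 = 11 + 0 = 11$)
$D{\left(k \right)} = 6 + \frac{1}{7 - \frac{\sqrt{5 + k}}{3}}$
$l{\left(V \right)} = 22$ ($l{\left(V \right)} = - 2 \left(\left(-1\right) 11\right) = \left(-2\right) \left(-11\right) = 22$)
$l{\left(D{\left(-14 \right)} \right)} + 9497 = 22 + 9497 = 9519$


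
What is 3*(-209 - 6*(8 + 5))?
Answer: -861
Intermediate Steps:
3*(-209 - 6*(8 + 5)) = 3*(-209 - 6*13) = 3*(-209 - 78) = 3*(-287) = -861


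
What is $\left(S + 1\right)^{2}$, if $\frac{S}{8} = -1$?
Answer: $49$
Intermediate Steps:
$S = -8$ ($S = 8 \left(-1\right) = -8$)
$\left(S + 1\right)^{2} = \left(-8 + 1\right)^{2} = \left(-7\right)^{2} = 49$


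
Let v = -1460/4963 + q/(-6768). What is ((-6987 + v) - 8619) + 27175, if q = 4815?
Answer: 43173791019/3732176 ≈ 11568.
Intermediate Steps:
v = -3753125/3732176 (v = -1460/4963 + 4815/(-6768) = -1460*1/4963 + 4815*(-1/6768) = -1460/4963 - 535/752 = -3753125/3732176 ≈ -1.0056)
((-6987 + v) - 8619) + 27175 = ((-6987 - 3753125/3732176) - 8619) + 27175 = (-26080466837/3732176 - 8619) + 27175 = -58248091781/3732176 + 27175 = 43173791019/3732176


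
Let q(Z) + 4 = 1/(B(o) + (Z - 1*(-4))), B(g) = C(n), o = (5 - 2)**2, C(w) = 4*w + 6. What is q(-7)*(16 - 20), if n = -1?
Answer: 20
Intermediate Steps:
C(w) = 6 + 4*w
o = 9 (o = 3**2 = 9)
B(g) = 2 (B(g) = 6 + 4*(-1) = 6 - 4 = 2)
q(Z) = -4 + 1/(6 + Z) (q(Z) = -4 + 1/(2 + (Z - 1*(-4))) = -4 + 1/(2 + (Z + 4)) = -4 + 1/(2 + (4 + Z)) = -4 + 1/(6 + Z))
q(-7)*(16 - 20) = ((-23 - 4*(-7))/(6 - 7))*(16 - 20) = ((-23 + 28)/(-1))*(-4) = -1*5*(-4) = -5*(-4) = 20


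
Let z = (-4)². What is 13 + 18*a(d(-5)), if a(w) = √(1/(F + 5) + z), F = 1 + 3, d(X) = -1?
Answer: 13 + 6*√145 ≈ 85.250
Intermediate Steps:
F = 4
z = 16
a(w) = √145/3 (a(w) = √(1/(4 + 5) + 16) = √(1/9 + 16) = √(⅑ + 16) = √(145/9) = √145/3)
13 + 18*a(d(-5)) = 13 + 18*(√145/3) = 13 + 6*√145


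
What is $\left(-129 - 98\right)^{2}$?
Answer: $51529$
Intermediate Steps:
$\left(-129 - 98\right)^{2} = \left(-227\right)^{2} = 51529$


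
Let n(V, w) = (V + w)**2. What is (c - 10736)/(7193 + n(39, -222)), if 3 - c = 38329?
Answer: -24531/20341 ≈ -1.2060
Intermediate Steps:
c = -38326 (c = 3 - 1*38329 = 3 - 38329 = -38326)
(c - 10736)/(7193 + n(39, -222)) = (-38326 - 10736)/(7193 + (39 - 222)**2) = -49062/(7193 + (-183)**2) = -49062/(7193 + 33489) = -49062/40682 = -49062*1/40682 = -24531/20341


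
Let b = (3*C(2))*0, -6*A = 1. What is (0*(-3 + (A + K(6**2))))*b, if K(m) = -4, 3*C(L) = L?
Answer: 0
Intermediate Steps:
C(L) = L/3
A = -1/6 (A = -1/6*1 = -1/6 ≈ -0.16667)
b = 0 (b = (3*((1/3)*2))*0 = (3*(2/3))*0 = 2*0 = 0)
(0*(-3 + (A + K(6**2))))*b = (0*(-3 + (-1/6 - 4)))*0 = (0*(-3 - 25/6))*0 = (0*(-43/6))*0 = 0*0 = 0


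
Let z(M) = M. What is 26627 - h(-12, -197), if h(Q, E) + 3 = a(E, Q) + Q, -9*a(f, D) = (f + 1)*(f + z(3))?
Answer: 277802/9 ≈ 30867.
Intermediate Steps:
a(f, D) = -(1 + f)*(3 + f)/9 (a(f, D) = -(f + 1)*(f + 3)/9 = -(1 + f)*(3 + f)/9)
h(Q, E) = -10/3 + Q - 4*E/9 - E**2/9 (h(Q, E) = -3 + ((-1/3 - 4*E/9 - E**2/9) + Q) = -3 + (-1/3 + Q - 4*E/9 - E**2/9) = -10/3 + Q - 4*E/9 - E**2/9)
26627 - h(-12, -197) = 26627 - (-10/3 - 12 - 4/9*(-197) - 1/9*(-197)**2) = 26627 - (-10/3 - 12 + 788/9 - 1/9*38809) = 26627 - (-10/3 - 12 + 788/9 - 38809/9) = 26627 - 1*(-38159/9) = 26627 + 38159/9 = 277802/9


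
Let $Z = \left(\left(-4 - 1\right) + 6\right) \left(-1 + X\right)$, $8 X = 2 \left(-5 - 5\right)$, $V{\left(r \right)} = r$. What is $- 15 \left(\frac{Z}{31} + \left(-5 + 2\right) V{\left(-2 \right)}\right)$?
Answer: $- \frac{5475}{62} \approx -88.306$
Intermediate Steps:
$X = - \frac{5}{2}$ ($X = \frac{2 \left(-5 - 5\right)}{8} = \frac{2 \left(-10\right)}{8} = \frac{1}{8} \left(-20\right) = - \frac{5}{2} \approx -2.5$)
$Z = - \frac{7}{2}$ ($Z = \left(\left(-4 - 1\right) + 6\right) \left(-1 - \frac{5}{2}\right) = \left(-5 + 6\right) \left(- \frac{7}{2}\right) = 1 \left(- \frac{7}{2}\right) = - \frac{7}{2} \approx -3.5$)
$- 15 \left(\frac{Z}{31} + \left(-5 + 2\right) V{\left(-2 \right)}\right) = - 15 \left(- \frac{7}{2 \cdot 31} + \left(-5 + 2\right) \left(-2\right)\right) = - 15 \left(\left(- \frac{7}{2}\right) \frac{1}{31} - -6\right) = - 15 \left(- \frac{7}{62} + 6\right) = \left(-15\right) \frac{365}{62} = - \frac{5475}{62}$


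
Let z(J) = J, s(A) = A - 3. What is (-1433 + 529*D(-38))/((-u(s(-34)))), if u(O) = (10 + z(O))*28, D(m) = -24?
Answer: -14129/756 ≈ -18.689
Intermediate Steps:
s(A) = -3 + A
u(O) = 280 + 28*O (u(O) = (10 + O)*28 = 280 + 28*O)
(-1433 + 529*D(-38))/((-u(s(-34)))) = (-1433 + 529*(-24))/((-(280 + 28*(-3 - 34)))) = (-1433 - 12696)/((-(280 + 28*(-37)))) = -14129*(-1/(280 - 1036)) = -14129/((-1*(-756))) = -14129/756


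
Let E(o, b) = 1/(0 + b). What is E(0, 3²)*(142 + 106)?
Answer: 248/9 ≈ 27.556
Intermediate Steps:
E(o, b) = 1/b
E(0, 3²)*(142 + 106) = (142 + 106)/(3²) = 248/9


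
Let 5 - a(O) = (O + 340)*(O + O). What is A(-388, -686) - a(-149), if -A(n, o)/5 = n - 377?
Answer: -53098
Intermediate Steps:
A(n, o) = 1885 - 5*n (A(n, o) = -5*(n - 377) = -5*(-377 + n) = 1885 - 5*n)
a(O) = 5 - 2*O*(340 + O) (a(O) = 5 - (O + 340)*(O + O) = 5 - (340 + O)*2*O = 5 - 2*O*(340 + O))
A(-388, -686) - a(-149) = (1885 - 5*(-388)) - (5 - 680*(-149) - 2*(-149)²) = (1885 + 1940) - (5 + 101320 - 2*22201) = 3825 - (5 + 101320 - 44402) = 3825 - 1*56923 = 3825 - 56923 = -53098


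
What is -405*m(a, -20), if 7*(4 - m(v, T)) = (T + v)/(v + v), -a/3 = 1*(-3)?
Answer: -23175/14 ≈ -1655.4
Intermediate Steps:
a = 9 (a = -3*(-3) = 9)
m(v, T) = 4 - (T + v)/(14*v) (m(v, T) = 4 - (T + v)/(7*(v + v)) = 4 - (T + v)/(7*(2*v)) = 4 - (T + v)*1/(2*v)/7 = 4 - (T + v)/(14*v))
-405*m(a, -20) = -405*(-1*(-20) + 55*9)/(14*9) = -405*(20 + 495)/(14*9) = -405*515/(14*9) = -405*515/126 = -23175/14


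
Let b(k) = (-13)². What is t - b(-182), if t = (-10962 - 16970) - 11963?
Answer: -40064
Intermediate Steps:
t = -39895 (t = -27932 - 11963 = -39895)
b(k) = 169
t - b(-182) = -39895 - 1*169 = -39895 - 169 = -40064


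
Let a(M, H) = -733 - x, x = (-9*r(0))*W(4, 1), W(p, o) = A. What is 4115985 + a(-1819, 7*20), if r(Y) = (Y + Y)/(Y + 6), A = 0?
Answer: 4115252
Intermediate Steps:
W(p, o) = 0
r(Y) = 2*Y/(6 + Y) (r(Y) = (2*Y)/(6 + Y) = 2*Y/(6 + Y))
x = 0 (x = -18*0/(6 + 0)*0 = -18*0/6*0 = -9*0*0 = 0*0 = 0)
a(M, H) = -733 (a(M, H) = -733 - 1*0 = -733 + 0 = -733)
4115985 + a(-1819, 7*20) = 4115985 - 733 = 4115252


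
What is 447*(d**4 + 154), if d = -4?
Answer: 183270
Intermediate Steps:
447*(d**4 + 154) = 447*((-4)**4 + 154) = 447*(256 + 154) = 447*410 = 183270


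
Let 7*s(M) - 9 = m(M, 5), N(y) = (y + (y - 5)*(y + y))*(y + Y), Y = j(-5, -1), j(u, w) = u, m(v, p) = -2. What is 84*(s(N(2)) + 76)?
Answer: 6468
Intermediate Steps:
Y = -5
N(y) = (-5 + y)*(y + 2*y*(-5 + y)) (N(y) = (y + (y - 5)*(y + y))*(y - 5) = (y + (-5 + y)*(2*y))*(-5 + y) = (y + 2*y*(-5 + y))*(-5 + y) = (-5 + y)*(y + 2*y*(-5 + y)))
s(M) = 1 (s(M) = 9/7 + (⅐)*(-2) = 9/7 - 2/7 = 1)
84*(s(N(2)) + 76) = 84*(1 + 76) = 84*77 = 6468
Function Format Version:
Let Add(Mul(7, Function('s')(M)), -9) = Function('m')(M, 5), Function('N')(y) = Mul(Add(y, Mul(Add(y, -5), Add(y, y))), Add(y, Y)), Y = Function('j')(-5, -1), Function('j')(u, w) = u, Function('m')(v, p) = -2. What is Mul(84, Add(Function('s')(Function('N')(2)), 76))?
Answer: 6468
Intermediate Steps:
Y = -5
Function('N')(y) = Mul(Add(-5, y), Add(y, Mul(2, y, Add(-5, y)))) (Function('N')(y) = Mul(Add(y, Mul(Add(y, -5), Add(y, y))), Add(y, -5)) = Mul(Add(y, Mul(Add(-5, y), Mul(2, y))), Add(-5, y)) = Mul(Add(y, Mul(2, y, Add(-5, y))), Add(-5, y)) = Mul(Add(-5, y), Add(y, Mul(2, y, Add(-5, y)))))
Function('s')(M) = 1 (Function('s')(M) = Add(Rational(9, 7), Mul(Rational(1, 7), -2)) = Add(Rational(9, 7), Rational(-2, 7)) = 1)
Mul(84, Add(Function('s')(Function('N')(2)), 76)) = Mul(84, Add(1, 76)) = Mul(84, 77) = 6468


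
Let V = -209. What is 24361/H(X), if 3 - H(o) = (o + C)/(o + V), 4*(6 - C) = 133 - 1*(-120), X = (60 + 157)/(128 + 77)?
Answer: 4153842832/465459 ≈ 8924.2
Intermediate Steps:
X = 217/205 ≈ 1.0585
C = -229/4 (C = 6 - (133 - 1*(-120))/4 = 6 - (133 + 120)/4 = 6 - 1/4*253 = 6 - 253/4 = -229/4 ≈ -57.250)
H(o) = 3 - (-229/4 + o)/(-209 + o) (H(o) = 3 - (o - 229/4)/(o - 209) = 3 - (-229/4 + o)/(-209 + o))
24361/H(X) = 24361/(((-2279 + 8*(217/205))/(4*(-209 + 217/205)))) = 24361/(((-2279 + 1736/205)/(4*(-42628/205)))) = 24361/(((1/4)*(-205/42628)*(-465459/205))) = 24361/(465459/170512) = 24361*(170512/465459) = 4153842832/465459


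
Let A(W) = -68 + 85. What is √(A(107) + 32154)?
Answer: √32171 ≈ 179.36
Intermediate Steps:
A(W) = 17
√(A(107) + 32154) = √(17 + 32154) = √32171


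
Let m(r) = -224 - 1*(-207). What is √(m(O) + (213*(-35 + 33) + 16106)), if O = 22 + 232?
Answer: √15663 ≈ 125.15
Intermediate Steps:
O = 254
m(r) = -17 (m(r) = -224 + 207 = -17)
√(m(O) + (213*(-35 + 33) + 16106)) = √(-17 + (213*(-35 + 33) + 16106)) = √(-17 + (213*(-2) + 16106)) = √(-17 + (-426 + 16106)) = √(-17 + 15680) = √15663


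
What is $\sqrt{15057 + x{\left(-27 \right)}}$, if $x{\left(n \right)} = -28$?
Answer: $\sqrt{15029} \approx 122.59$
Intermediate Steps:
$\sqrt{15057 + x{\left(-27 \right)}} = \sqrt{15057 - 28} = \sqrt{15029}$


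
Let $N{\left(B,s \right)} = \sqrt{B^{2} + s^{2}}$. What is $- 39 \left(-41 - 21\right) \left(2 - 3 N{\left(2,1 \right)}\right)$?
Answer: $4836 - 7254 \sqrt{5} \approx -11384.0$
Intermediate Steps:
$- 39 \left(-41 - 21\right) \left(2 - 3 N{\left(2,1 \right)}\right) = - 39 \left(-41 - 21\right) \left(2 - 3 \sqrt{2^{2} + 1^{2}}\right) = \left(-39\right) \left(-62\right) \left(2 - 3 \sqrt{4 + 1}\right) = 2418 \left(2 - 3 \sqrt{5}\right) = 4836 - 7254 \sqrt{5}$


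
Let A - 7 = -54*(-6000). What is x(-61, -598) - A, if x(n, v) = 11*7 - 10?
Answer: -323940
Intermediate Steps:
x(n, v) = 67 (x(n, v) = 77 - 10 = 67)
A = 324007 (A = 7 - 54*(-6000) = 7 + 324000 = 324007)
x(-61, -598) - A = 67 - 1*324007 = 67 - 324007 = -323940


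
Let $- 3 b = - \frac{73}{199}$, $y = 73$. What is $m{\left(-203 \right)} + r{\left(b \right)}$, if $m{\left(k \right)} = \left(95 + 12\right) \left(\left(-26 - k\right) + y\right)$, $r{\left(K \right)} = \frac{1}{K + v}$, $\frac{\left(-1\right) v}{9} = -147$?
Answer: $\frac{21129932597}{789904} \approx 26750.0$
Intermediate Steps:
$b = \frac{73}{597}$ ($b = - \frac{\left(-73\right) \frac{1}{199}}{3} = \left(- \frac{1}{3}\right) \left(- \frac{73}{199}\right) = \frac{73}{597} \approx 0.12228$)
$v = 1323$ ($v = \left(-9\right) \left(-147\right) = 1323$)
$r{\left(K \right)} = \frac{1}{1323 + K}$ ($r{\left(K \right)} = \frac{1}{K + 1323} = \frac{1}{1323 + K}$)
$m{\left(k \right)} = 5029 - 107 k$ ($m{\left(k \right)} = \left(95 + 12\right) \left(\left(-26 - k\right) + 73\right) = 107 \left(47 - k\right) = 5029 - 107 k$)
$m{\left(-203 \right)} + r{\left(b \right)} = \left(5029 - -21721\right) + \frac{1}{1323 + \frac{73}{597}} = \left(5029 + 21721\right) + \frac{1}{\frac{789904}{597}} = 26750 + \frac{597}{789904} = \frac{21129932597}{789904}$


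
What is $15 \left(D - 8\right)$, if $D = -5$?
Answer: $-195$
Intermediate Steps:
$15 \left(D - 8\right) = 15 \left(-5 - 8\right) = 15 \left(-13\right) = -195$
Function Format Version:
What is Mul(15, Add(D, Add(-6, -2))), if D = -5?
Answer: -195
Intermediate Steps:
Mul(15, Add(D, Add(-6, -2))) = Mul(15, Add(-5, Add(-6, -2))) = Mul(15, Add(-5, -8)) = Mul(15, -13) = -195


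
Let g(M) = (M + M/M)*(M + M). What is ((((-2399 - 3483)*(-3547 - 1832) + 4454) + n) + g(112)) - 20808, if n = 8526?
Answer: 31656762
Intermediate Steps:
g(M) = 2*M*(1 + M) (g(M) = (M + 1)*(2*M) = (1 + M)*(2*M) = 2*M*(1 + M))
((((-2399 - 3483)*(-3547 - 1832) + 4454) + n) + g(112)) - 20808 = ((((-2399 - 3483)*(-3547 - 1832) + 4454) + 8526) + 2*112*(1 + 112)) - 20808 = (((-5882*(-5379) + 4454) + 8526) + 2*112*113) - 20808 = (((31639278 + 4454) + 8526) + 25312) - 20808 = ((31643732 + 8526) + 25312) - 20808 = (31652258 + 25312) - 20808 = 31677570 - 20808 = 31656762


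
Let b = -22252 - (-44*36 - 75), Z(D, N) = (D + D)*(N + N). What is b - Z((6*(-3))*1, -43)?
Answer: -23689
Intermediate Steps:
Z(D, N) = 4*D*N (Z(D, N) = (2*D)*(2*N) = 4*D*N)
b = -20593 (b = -22252 - (-1584 - 75) = -22252 - 1*(-1659) = -22252 + 1659 = -20593)
b - Z((6*(-3))*1, -43) = -20593 - 4*(6*(-3))*1*(-43) = -20593 - 4*(-18*1)*(-43) = -20593 - 4*(-18)*(-43) = -20593 - 1*3096 = -20593 - 3096 = -23689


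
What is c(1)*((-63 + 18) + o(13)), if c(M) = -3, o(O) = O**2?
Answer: -372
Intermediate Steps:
c(1)*((-63 + 18) + o(13)) = -3*((-63 + 18) + 13**2) = -3*(-45 + 169) = -3*124 = -372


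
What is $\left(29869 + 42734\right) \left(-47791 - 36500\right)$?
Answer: $-6119779473$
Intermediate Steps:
$\left(29869 + 42734\right) \left(-47791 - 36500\right) = 72603 \left(-84291\right) = -6119779473$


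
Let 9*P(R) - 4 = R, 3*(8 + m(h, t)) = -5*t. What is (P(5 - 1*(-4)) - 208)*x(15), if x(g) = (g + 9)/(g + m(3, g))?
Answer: 7436/27 ≈ 275.41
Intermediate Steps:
m(h, t) = -8 - 5*t/3 (m(h, t) = -8 + (-5*t)/3 = -8 - 5*t/3)
P(R) = 4/9 + R/9
x(g) = (9 + g)/(-8 - 2*g/3) (x(g) = (g + 9)/(g + (-8 - 5*g/3)) = (9 + g)/(-8 - 2*g/3))
(P(5 - 1*(-4)) - 208)*x(15) = ((4/9 + (5 - 1*(-4))/9) - 208)*(3*(9 + 15)/(2*(-12 - 1*15))) = ((4/9 + (5 + 4)/9) - 208)*((3/2)*24/(-12 - 15)) = ((4/9 + (⅑)*9) - 208)*((3/2)*24/(-27)) = ((4/9 + 1) - 208)*((3/2)*(-1/27)*24) = (13/9 - 208)*(-4/3) = -1859/9*(-4/3) = 7436/27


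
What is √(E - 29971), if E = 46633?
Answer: √16662 ≈ 129.08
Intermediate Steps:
√(E - 29971) = √(46633 - 29971) = √16662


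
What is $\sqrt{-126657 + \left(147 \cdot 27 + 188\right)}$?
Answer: $350 i \approx 350.0 i$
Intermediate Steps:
$\sqrt{-126657 + \left(147 \cdot 27 + 188\right)} = \sqrt{-126657 + \left(3969 + 188\right)} = \sqrt{-126657 + 4157} = \sqrt{-122500} = 350 i$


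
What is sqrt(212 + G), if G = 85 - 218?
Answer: sqrt(79) ≈ 8.8882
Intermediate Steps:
G = -133
sqrt(212 + G) = sqrt(212 - 133) = sqrt(79)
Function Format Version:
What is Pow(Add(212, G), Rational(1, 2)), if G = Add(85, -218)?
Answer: Pow(79, Rational(1, 2)) ≈ 8.8882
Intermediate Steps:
G = -133
Pow(Add(212, G), Rational(1, 2)) = Pow(Add(212, -133), Rational(1, 2)) = Pow(79, Rational(1, 2))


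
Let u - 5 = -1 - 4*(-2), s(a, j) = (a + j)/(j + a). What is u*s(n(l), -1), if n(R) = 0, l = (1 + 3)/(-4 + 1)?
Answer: 12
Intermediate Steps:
l = -4/3 (l = 4/(-3) = 4*(-1/3) = -4/3 ≈ -1.3333)
s(a, j) = 1 (s(a, j) = (a + j)/(a + j) = 1)
u = 12 (u = 5 + (-1 - 4*(-2)) = 5 + (-1 + 8) = 5 + 7 = 12)
u*s(n(l), -1) = 12*1 = 12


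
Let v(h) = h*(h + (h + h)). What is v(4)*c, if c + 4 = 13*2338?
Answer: 1458720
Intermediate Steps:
c = 30390 (c = -4 + 13*2338 = -4 + 30394 = 30390)
v(h) = 3*h**2 (v(h) = h*(h + 2*h) = h*(3*h) = 3*h**2)
v(4)*c = (3*4**2)*30390 = (3*16)*30390 = 48*30390 = 1458720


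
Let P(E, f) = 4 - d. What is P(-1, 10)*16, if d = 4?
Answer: 0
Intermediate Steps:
P(E, f) = 0 (P(E, f) = 4 - 1*4 = 4 - 4 = 0)
P(-1, 10)*16 = 0*16 = 0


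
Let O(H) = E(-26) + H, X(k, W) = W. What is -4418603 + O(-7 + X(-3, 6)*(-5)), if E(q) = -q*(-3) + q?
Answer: -4418744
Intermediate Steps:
E(q) = 4*q (E(q) = -(-3)*q + q = 3*q + q = 4*q)
O(H) = -104 + H (O(H) = 4*(-26) + H = -104 + H)
-4418603 + O(-7 + X(-3, 6)*(-5)) = -4418603 + (-104 + (-7 + 6*(-5))) = -4418603 + (-104 + (-7 - 30)) = -4418603 + (-104 - 37) = -4418603 - 141 = -4418744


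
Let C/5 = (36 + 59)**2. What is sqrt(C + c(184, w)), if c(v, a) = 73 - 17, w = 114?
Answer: sqrt(45181) ≈ 212.56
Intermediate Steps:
C = 45125 (C = 5*(36 + 59)**2 = 5*95**2 = 5*9025 = 45125)
c(v, a) = 56
sqrt(C + c(184, w)) = sqrt(45125 + 56) = sqrt(45181)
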